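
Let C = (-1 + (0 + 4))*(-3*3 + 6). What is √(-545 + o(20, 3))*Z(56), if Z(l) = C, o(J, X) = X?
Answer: -9*I*√542 ≈ -209.53*I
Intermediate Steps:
C = -9 (C = (-1 + 4)*(-9 + 6) = 3*(-3) = -9)
Z(l) = -9
√(-545 + o(20, 3))*Z(56) = √(-545 + 3)*(-9) = √(-542)*(-9) = (I*√542)*(-9) = -9*I*√542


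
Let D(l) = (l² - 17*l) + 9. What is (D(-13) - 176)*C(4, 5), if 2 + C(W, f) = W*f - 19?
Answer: -223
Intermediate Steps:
C(W, f) = -21 + W*f (C(W, f) = -2 + (W*f - 19) = -2 + (-19 + W*f) = -21 + W*f)
D(l) = 9 + l² - 17*l
(D(-13) - 176)*C(4, 5) = ((9 + (-13)² - 17*(-13)) - 176)*(-21 + 4*5) = ((9 + 169 + 221) - 176)*(-21 + 20) = (399 - 176)*(-1) = 223*(-1) = -223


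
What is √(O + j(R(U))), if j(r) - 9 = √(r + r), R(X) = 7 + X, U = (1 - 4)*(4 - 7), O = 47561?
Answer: √(47570 + 4*√2) ≈ 218.12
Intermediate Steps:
U = 9 (U = -3*(-3) = 9)
j(r) = 9 + √2*√r (j(r) = 9 + √(r + r) = 9 + √(2*r) = 9 + √2*√r)
√(O + j(R(U))) = √(47561 + (9 + √2*√(7 + 9))) = √(47561 + (9 + √2*√16)) = √(47561 + (9 + √2*4)) = √(47561 + (9 + 4*√2)) = √(47570 + 4*√2)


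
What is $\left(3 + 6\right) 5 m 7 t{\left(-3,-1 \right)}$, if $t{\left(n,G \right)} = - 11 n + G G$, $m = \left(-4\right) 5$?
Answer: $-214200$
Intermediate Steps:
$m = -20$
$t{\left(n,G \right)} = G^{2} - 11 n$ ($t{\left(n,G \right)} = - 11 n + G^{2} = G^{2} - 11 n$)
$\left(3 + 6\right) 5 m 7 t{\left(-3,-1 \right)} = \left(3 + 6\right) 5 \left(\left(-20\right) 7\right) \left(\left(-1\right)^{2} - -33\right) = 9 \cdot 5 \left(-140\right) \left(1 + 33\right) = 45 \left(-140\right) 34 = \left(-6300\right) 34 = -214200$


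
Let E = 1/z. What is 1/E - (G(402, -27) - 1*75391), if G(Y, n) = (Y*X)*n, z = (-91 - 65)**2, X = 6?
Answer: 164851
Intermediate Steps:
z = 24336 (z = (-156)**2 = 24336)
G(Y, n) = 6*Y*n (G(Y, n) = (Y*6)*n = (6*Y)*n = 6*Y*n)
E = 1/24336 ≈ 4.1091e-5
1/E - (G(402, -27) - 1*75391) = 1/(1/24336) - (6*402*(-27) - 1*75391) = 24336 - (-65124 - 75391) = 24336 - 1*(-140515) = 24336 + 140515 = 164851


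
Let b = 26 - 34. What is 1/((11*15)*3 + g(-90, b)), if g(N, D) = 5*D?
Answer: 1/455 ≈ 0.0021978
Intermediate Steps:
b = -8
1/((11*15)*3 + g(-90, b)) = 1/((11*15)*3 + 5*(-8)) = 1/(165*3 - 40) = 1/(495 - 40) = 1/455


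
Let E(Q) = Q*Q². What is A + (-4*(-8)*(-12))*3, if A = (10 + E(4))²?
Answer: 4324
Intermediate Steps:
E(Q) = Q³
A = 5476 (A = (10 + 4³)² = (10 + 64)² = 74² = 5476)
A + (-4*(-8)*(-12))*3 = 5476 + (-4*(-8)*(-12))*3 = 5476 + (32*(-12))*3 = 5476 - 384*3 = 5476 - 1152 = 4324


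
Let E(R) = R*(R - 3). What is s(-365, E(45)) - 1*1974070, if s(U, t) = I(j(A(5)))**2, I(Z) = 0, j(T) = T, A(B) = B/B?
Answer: -1974070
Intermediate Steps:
A(B) = 1
E(R) = R*(-3 + R)
s(U, t) = 0 (s(U, t) = 0**2 = 0)
s(-365, E(45)) - 1*1974070 = 0 - 1*1974070 = 0 - 1974070 = -1974070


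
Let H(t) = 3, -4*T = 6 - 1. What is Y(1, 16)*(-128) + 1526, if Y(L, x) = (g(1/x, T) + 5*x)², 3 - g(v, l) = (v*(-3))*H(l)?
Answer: -1784517/2 ≈ -8.9226e+5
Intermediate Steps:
T = -5/4 (T = -(6 - 1)/4 = -¼*5 = -5/4 ≈ -1.2500)
g(v, l) = 3 + 9*v (g(v, l) = 3 - v*(-3)*3 = 3 - (-3*v)*3 = 3 - (-9)*v = 3 + 9*v)
Y(L, x) = (3 + 5*x + 9/x)² (Y(L, x) = ((3 + 9/x) + 5*x)² = (3 + 5*x + 9/x)²)
Y(1, 16)*(-128) + 1526 = ((9 + 3*16 + 5*16²)²/16²)*(-128) + 1526 = ((9 + 48 + 5*256)²/256)*(-128) + 1526 = ((9 + 48 + 1280)²/256)*(-128) + 1526 = ((1/256)*1337²)*(-128) + 1526 = ((1/256)*1787569)*(-128) + 1526 = (1787569/256)*(-128) + 1526 = -1787569/2 + 1526 = -1784517/2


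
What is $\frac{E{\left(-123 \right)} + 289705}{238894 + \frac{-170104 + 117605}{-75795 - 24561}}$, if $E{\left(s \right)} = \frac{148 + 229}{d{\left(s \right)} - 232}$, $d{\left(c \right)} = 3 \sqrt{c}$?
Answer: $\frac{1597035065549196}{1316943191550353} - \frac{113502636 i \sqrt{123}}{1316943191550353} \approx 1.2127 - 9.5585 \cdot 10^{-7} i$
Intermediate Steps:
$E{\left(s \right)} = \frac{377}{-232 + 3 \sqrt{s}}$ ($E{\left(s \right)} = \frac{148 + 229}{3 \sqrt{s} - 232} = \frac{377}{-232 + 3 \sqrt{s}}$)
$\frac{E{\left(-123 \right)} + 289705}{238894 + \frac{-170104 + 117605}{-75795 - 24561}} = \frac{\frac{377}{-232 + 3 \sqrt{-123}} + 289705}{238894 + \frac{-170104 + 117605}{-75795 - 24561}} = \frac{\frac{377}{-232 + 3 i \sqrt{123}} + 289705}{238894 - \frac{52499}{-100356}} = \frac{\frac{377}{-232 + 3 i \sqrt{123}} + 289705}{238894 - - \frac{52499}{100356}} = \frac{289705 + \frac{377}{-232 + 3 i \sqrt{123}}}{238894 + \frac{52499}{100356}} = \frac{289705 + \frac{377}{-232 + 3 i \sqrt{123}}}{\frac{23974498763}{100356}} = \left(289705 + \frac{377}{-232 + 3 i \sqrt{123}}\right) \frac{100356}{23974498763} = \frac{29073634980}{23974498763} + \frac{37834212}{23974498763 \left(-232 + 3 i \sqrt{123}\right)}$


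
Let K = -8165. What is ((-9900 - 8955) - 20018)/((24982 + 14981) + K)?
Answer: -38873/31798 ≈ -1.2225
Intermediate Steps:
((-9900 - 8955) - 20018)/((24982 + 14981) + K) = ((-9900 - 8955) - 20018)/((24982 + 14981) - 8165) = (-18855 - 20018)/(39963 - 8165) = -38873/31798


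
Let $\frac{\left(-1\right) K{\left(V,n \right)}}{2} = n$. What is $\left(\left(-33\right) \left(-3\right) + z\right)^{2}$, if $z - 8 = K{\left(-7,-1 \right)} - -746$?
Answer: $731025$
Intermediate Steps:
$K{\left(V,n \right)} = - 2 n$
$z = 756$ ($z = 8 - -748 = 8 + \left(2 + 746\right) = 8 + 748 = 756$)
$\left(\left(-33\right) \left(-3\right) + z\right)^{2} = \left(\left(-33\right) \left(-3\right) + 756\right)^{2} = \left(99 + 756\right)^{2} = 855^{2} = 731025$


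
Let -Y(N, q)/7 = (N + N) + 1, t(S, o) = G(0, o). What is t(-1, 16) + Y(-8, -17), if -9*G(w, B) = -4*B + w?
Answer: 1009/9 ≈ 112.11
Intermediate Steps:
G(w, B) = -w/9 + 4*B/9 (G(w, B) = -(-4*B + w)/9 = -(w - 4*B)/9 = -w/9 + 4*B/9)
t(S, o) = 4*o/9 (t(S, o) = -⅑*0 + 4*o/9 = 0 + 4*o/9 = 4*o/9)
Y(N, q) = -7 - 14*N (Y(N, q) = -7*((N + N) + 1) = -7*(2*N + 1) = -7*(1 + 2*N) = -7 - 14*N)
t(-1, 16) + Y(-8, -17) = (4/9)*16 + (-7 - 14*(-8)) = 64/9 + (-7 + 112) = 64/9 + 105 = 1009/9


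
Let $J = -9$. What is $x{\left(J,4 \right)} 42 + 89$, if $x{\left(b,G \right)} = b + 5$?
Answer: $-79$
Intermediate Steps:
$x{\left(b,G \right)} = 5 + b$
$x{\left(J,4 \right)} 42 + 89 = \left(5 - 9\right) 42 + 89 = \left(-4\right) 42 + 89 = -168 + 89 = -79$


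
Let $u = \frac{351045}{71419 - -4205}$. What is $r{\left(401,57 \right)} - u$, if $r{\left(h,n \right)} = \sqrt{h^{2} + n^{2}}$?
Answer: $- \frac{117015}{25208} + 5 \sqrt{6562} \approx 400.39$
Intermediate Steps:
$u = \frac{117015}{25208}$ ($u = \frac{351045}{71419 + 4205} = \frac{351045}{75624} = 351045 \cdot \frac{1}{75624} = \frac{117015}{25208} \approx 4.642$)
$r{\left(401,57 \right)} - u = \sqrt{401^{2} + 57^{2}} - \frac{117015}{25208} = \sqrt{160801 + 3249} - \frac{117015}{25208} = \sqrt{164050} - \frac{117015}{25208} = 5 \sqrt{6562} - \frac{117015}{25208} = - \frac{117015}{25208} + 5 \sqrt{6562}$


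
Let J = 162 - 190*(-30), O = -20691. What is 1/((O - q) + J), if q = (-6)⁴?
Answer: -1/16125 ≈ -6.2015e-5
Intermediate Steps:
q = 1296
J = 5862 (J = 162 + 5700 = 5862)
1/((O - q) + J) = 1/((-20691 - 1*1296) + 5862) = 1/((-20691 - 1296) + 5862) = 1/(-21987 + 5862) = 1/(-16125) = -1/16125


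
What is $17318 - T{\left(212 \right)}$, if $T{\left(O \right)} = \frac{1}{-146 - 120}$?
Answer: $\frac{4606589}{266} \approx 17318.0$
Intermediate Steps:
$T{\left(O \right)} = - \frac{1}{266}$ ($T{\left(O \right)} = \frac{1}{-266} = - \frac{1}{266}$)
$17318 - T{\left(212 \right)} = 17318 - - \frac{1}{266} = 17318 + \frac{1}{266} = \frac{4606589}{266}$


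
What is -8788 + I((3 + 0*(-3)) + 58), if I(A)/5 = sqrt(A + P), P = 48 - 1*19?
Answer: -8788 + 15*sqrt(10) ≈ -8740.6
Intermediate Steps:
P = 29 (P = 48 - 19 = 29)
I(A) = 5*sqrt(29 + A) (I(A) = 5*sqrt(A + 29) = 5*sqrt(29 + A))
-8788 + I((3 + 0*(-3)) + 58) = -8788 + 5*sqrt(29 + ((3 + 0*(-3)) + 58)) = -8788 + 5*sqrt(29 + ((3 + 0) + 58)) = -8788 + 5*sqrt(29 + (3 + 58)) = -8788 + 5*sqrt(29 + 61) = -8788 + 5*sqrt(90) = -8788 + 5*(3*sqrt(10)) = -8788 + 15*sqrt(10)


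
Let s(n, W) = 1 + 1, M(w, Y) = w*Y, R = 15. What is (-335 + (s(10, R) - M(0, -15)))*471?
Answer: -156843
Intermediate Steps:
M(w, Y) = Y*w
s(n, W) = 2
(-335 + (s(10, R) - M(0, -15)))*471 = (-335 + (2 - (-15)*0))*471 = (-335 + (2 - 1*0))*471 = (-335 + (2 + 0))*471 = (-335 + 2)*471 = -333*471 = -156843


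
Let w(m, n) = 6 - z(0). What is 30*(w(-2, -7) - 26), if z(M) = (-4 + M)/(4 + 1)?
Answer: -576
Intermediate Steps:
z(M) = -⅘ + M/5 (z(M) = (-4 + M)/5 = (-4 + M)*(⅕) = -⅘ + M/5)
w(m, n) = 34/5 (w(m, n) = 6 - (-⅘ + (⅕)*0) = 6 - (-⅘ + 0) = 6 - 1*(-⅘) = 6 + ⅘ = 34/5)
30*(w(-2, -7) - 26) = 30*(34/5 - 26) = 30*(-96/5) = -576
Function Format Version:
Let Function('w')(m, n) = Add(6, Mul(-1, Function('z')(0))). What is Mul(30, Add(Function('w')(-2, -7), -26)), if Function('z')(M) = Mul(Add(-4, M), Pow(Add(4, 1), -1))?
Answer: -576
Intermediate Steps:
Function('z')(M) = Add(Rational(-4, 5), Mul(Rational(1, 5), M)) (Function('z')(M) = Mul(Add(-4, M), Pow(5, -1)) = Mul(Add(-4, M), Rational(1, 5)) = Add(Rational(-4, 5), Mul(Rational(1, 5), M)))
Function('w')(m, n) = Rational(34, 5) (Function('w')(m, n) = Add(6, Mul(-1, Add(Rational(-4, 5), Mul(Rational(1, 5), 0)))) = Add(6, Mul(-1, Add(Rational(-4, 5), 0))) = Add(6, Mul(-1, Rational(-4, 5))) = Add(6, Rational(4, 5)) = Rational(34, 5))
Mul(30, Add(Function('w')(-2, -7), -26)) = Mul(30, Add(Rational(34, 5), -26)) = Mul(30, Rational(-96, 5)) = -576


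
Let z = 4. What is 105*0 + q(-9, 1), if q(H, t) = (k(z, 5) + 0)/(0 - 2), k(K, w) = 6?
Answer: -3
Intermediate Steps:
q(H, t) = -3 (q(H, t) = (6 + 0)/(0 - 2) = 6/(-2) = 6*(-1/2) = -3)
105*0 + q(-9, 1) = 105*0 - 3 = 0 - 3 = -3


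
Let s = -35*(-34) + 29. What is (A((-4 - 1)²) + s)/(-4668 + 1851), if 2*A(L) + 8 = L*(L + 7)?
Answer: -1615/2817 ≈ -0.57331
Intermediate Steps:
s = 1219 (s = 1190 + 29 = 1219)
A(L) = -4 + L*(7 + L)/2 (A(L) = -4 + (L*(L + 7))/2 = -4 + (L*(7 + L))/2 = -4 + L*(7 + L)/2)
(A((-4 - 1)²) + s)/(-4668 + 1851) = ((-4 + ((-4 - 1)²)²/2 + 7*(-4 - 1)²/2) + 1219)/(-4668 + 1851) = ((-4 + ((-5)²)²/2 + (7/2)*(-5)²) + 1219)/(-2817) = ((-4 + (½)*25² + (7/2)*25) + 1219)*(-1/2817) = ((-4 + (½)*625 + 175/2) + 1219)*(-1/2817) = ((-4 + 625/2 + 175/2) + 1219)*(-1/2817) = (396 + 1219)*(-1/2817) = 1615*(-1/2817) = -1615/2817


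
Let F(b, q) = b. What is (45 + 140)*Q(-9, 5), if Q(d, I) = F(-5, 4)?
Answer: -925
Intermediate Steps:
Q(d, I) = -5
(45 + 140)*Q(-9, 5) = (45 + 140)*(-5) = 185*(-5) = -925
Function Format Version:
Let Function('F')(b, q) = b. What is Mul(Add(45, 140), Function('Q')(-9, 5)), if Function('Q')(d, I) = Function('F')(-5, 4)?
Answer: -925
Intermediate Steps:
Function('Q')(d, I) = -5
Mul(Add(45, 140), Function('Q')(-9, 5)) = Mul(Add(45, 140), -5) = Mul(185, -5) = -925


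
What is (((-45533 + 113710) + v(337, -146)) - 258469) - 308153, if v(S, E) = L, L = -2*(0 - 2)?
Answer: -498441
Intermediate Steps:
L = 4 (L = -2*(-2) = 4)
v(S, E) = 4
(((-45533 + 113710) + v(337, -146)) - 258469) - 308153 = (((-45533 + 113710) + 4) - 258469) - 308153 = ((68177 + 4) - 258469) - 308153 = (68181 - 258469) - 308153 = -190288 - 308153 = -498441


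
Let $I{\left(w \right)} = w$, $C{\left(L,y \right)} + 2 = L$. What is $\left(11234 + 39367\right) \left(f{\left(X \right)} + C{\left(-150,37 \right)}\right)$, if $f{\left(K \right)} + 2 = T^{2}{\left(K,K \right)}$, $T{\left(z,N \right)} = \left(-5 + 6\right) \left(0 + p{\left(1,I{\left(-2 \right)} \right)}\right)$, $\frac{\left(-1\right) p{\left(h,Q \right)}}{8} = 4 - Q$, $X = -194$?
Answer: $108792150$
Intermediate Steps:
$C{\left(L,y \right)} = -2 + L$
$p{\left(h,Q \right)} = -32 + 8 Q$ ($p{\left(h,Q \right)} = - 8 \left(4 - Q\right) = -32 + 8 Q$)
$T{\left(z,N \right)} = -48$ ($T{\left(z,N \right)} = \left(-5 + 6\right) \left(0 + \left(-32 + 8 \left(-2\right)\right)\right) = 1 \left(0 - 48\right) = 1 \left(-48\right) = -48$)
$f{\left(K \right)} = 2302$ ($f{\left(K \right)} = -2 + \left(-48\right)^{2} = -2 + 2304 = 2302$)
$\left(11234 + 39367\right) \left(f{\left(X \right)} + C{\left(-150,37 \right)}\right) = \left(11234 + 39367\right) \left(2302 - 152\right) = 50601 \left(2302 - 152\right) = 50601 \cdot 2150 = 108792150$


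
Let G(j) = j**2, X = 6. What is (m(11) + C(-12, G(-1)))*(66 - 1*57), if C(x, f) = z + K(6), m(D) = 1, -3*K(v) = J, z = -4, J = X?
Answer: -45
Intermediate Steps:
J = 6
K(v) = -2 (K(v) = -1/3*6 = -2)
C(x, f) = -6 (C(x, f) = -4 - 2 = -6)
(m(11) + C(-12, G(-1)))*(66 - 1*57) = (1 - 6)*(66 - 1*57) = -5*(66 - 57) = -5*9 = -45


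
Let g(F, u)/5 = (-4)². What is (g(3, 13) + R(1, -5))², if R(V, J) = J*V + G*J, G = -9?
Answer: 14400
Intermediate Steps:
g(F, u) = 80 (g(F, u) = 5*(-4)² = 5*16 = 80)
R(V, J) = -9*J + J*V (R(V, J) = J*V - 9*J = -9*J + J*V)
(g(3, 13) + R(1, -5))² = (80 - 5*(-9 + 1))² = (80 - 5*(-8))² = (80 + 40)² = 120² = 14400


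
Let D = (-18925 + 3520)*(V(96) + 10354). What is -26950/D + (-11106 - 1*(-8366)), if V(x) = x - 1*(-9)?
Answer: -88294245070/32224179 ≈ -2740.0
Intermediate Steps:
V(x) = 9 + x (V(x) = x + 9 = 9 + x)
D = -161120895 (D = (-18925 + 3520)*((9 + 96) + 10354) = -15405*(105 + 10354) = -15405*10459 = -161120895)
-26950/D + (-11106 - 1*(-8366)) = -26950/(-161120895) + (-11106 - 1*(-8366)) = -26950*(-1/161120895) + (-11106 + 8366) = 5390/32224179 - 2740 = -88294245070/32224179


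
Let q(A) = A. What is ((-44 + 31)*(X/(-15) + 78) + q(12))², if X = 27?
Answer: 23941449/25 ≈ 9.5766e+5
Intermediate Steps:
((-44 + 31)*(X/(-15) + 78) + q(12))² = ((-44 + 31)*(27/(-15) + 78) + 12)² = (-13*(27*(-1/15) + 78) + 12)² = (-13*(-9/5 + 78) + 12)² = (-13*381/5 + 12)² = (-4953/5 + 12)² = (-4893/5)² = 23941449/25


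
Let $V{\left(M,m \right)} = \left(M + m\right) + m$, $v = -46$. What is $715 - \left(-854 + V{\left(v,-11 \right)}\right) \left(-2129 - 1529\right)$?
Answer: $-3371961$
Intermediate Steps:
$V{\left(M,m \right)} = M + 2 m$
$715 - \left(-854 + V{\left(v,-11 \right)}\right) \left(-2129 - 1529\right) = 715 - \left(-854 + \left(-46 + 2 \left(-11\right)\right)\right) \left(-2129 - 1529\right) = 715 - \left(-854 - 68\right) \left(-3658\right) = 715 - \left(-922\right) \left(-3658\right) = 715 - 3372676 = -3371961$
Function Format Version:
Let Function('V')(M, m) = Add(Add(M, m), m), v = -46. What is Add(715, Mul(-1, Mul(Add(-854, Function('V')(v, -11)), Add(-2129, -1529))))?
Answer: -3371961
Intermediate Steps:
Function('V')(M, m) = Add(M, Mul(2, m))
Add(715, Mul(-1, Mul(Add(-854, Function('V')(v, -11)), Add(-2129, -1529)))) = Add(715, Mul(-1, Mul(Add(-854, Add(-46, Mul(2, -11))), Add(-2129, -1529)))) = Add(715, Mul(-1, Mul(Add(-854, Add(-46, -22)), -3658))) = Add(715, Mul(-1, Mul(Add(-854, -68), -3658))) = Add(715, Mul(-1, Mul(-922, -3658))) = Add(715, Mul(-1, 3372676)) = Add(715, -3372676) = -3371961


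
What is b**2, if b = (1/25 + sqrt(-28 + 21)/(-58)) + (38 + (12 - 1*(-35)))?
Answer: 15204858489/2102500 - 2126*I*sqrt(7)/725 ≈ 7231.8 - 7.7584*I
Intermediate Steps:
b = 2126/25 - I*sqrt(7)/58 (b = (1*(1/25) + sqrt(-7)*(-1/58)) + (38 + (12 + 35)) = (1/25 + (I*sqrt(7))*(-1/58)) + (38 + 47) = (1/25 - I*sqrt(7)/58) + 85 = 2126/25 - I*sqrt(7)/58 ≈ 85.04 - 0.045616*I)
b**2 = (2126/25 - I*sqrt(7)/58)**2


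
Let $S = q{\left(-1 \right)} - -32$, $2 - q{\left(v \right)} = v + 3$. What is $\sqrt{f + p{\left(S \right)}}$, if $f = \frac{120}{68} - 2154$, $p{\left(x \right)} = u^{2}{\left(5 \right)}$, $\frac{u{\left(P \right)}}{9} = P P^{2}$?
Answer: $\frac{\sqrt{365143629}}{17} \approx 1124.0$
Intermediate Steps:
$q{\left(v \right)} = -1 - v$ ($q{\left(v \right)} = 2 - \left(v + 3\right) = 2 - \left(3 + v\right) = -1 - v$)
$u{\left(P \right)} = 9 P^{3}$ ($u{\left(P \right)} = 9 P P^{2} = 9 P^{3}$)
$S = 32$ ($S = \left(-1 - -1\right) - -32 = \left(-1 + 1\right) + 32 = 0 + 32 = 32$)
$p{\left(x \right)} = 1265625$ ($p{\left(x \right)} = \left(9 \cdot 5^{3}\right)^{2} = \left(9 \cdot 125\right)^{2} = 1125^{2} = 1265625$)
$f = - \frac{36588}{17}$ ($f = 120 \cdot \frac{1}{68} - 2154 = \frac{30}{17} - 2154 = - \frac{36588}{17} \approx -2152.2$)
$\sqrt{f + p{\left(S \right)}} = \sqrt{- \frac{36588}{17} + 1265625} = \sqrt{\frac{21479037}{17}} = \frac{\sqrt{365143629}}{17}$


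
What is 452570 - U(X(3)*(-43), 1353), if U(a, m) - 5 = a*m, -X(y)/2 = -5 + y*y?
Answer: -12867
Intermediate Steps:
X(y) = 10 - 2*y² (X(y) = -2*(-5 + y*y) = -2*(-5 + y²) = 10 - 2*y²)
U(a, m) = 5 + a*m
452570 - U(X(3)*(-43), 1353) = 452570 - (5 + ((10 - 2*3²)*(-43))*1353) = 452570 - (5 + ((10 - 2*9)*(-43))*1353) = 452570 - (5 + ((10 - 18)*(-43))*1353) = 452570 - (5 - 8*(-43)*1353) = 452570 - (5 + 344*1353) = 452570 - (5 + 465432) = 452570 - 1*465437 = 452570 - 465437 = -12867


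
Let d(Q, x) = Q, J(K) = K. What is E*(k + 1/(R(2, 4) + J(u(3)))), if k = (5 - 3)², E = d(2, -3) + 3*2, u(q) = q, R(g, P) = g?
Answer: 168/5 ≈ 33.600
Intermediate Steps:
E = 8 (E = 2 + 3*2 = 2 + 6 = 8)
k = 4 (k = 2² = 4)
E*(k + 1/(R(2, 4) + J(u(3)))) = 8*(4 + 1/(2 + 3)) = 8*(4 + 1/5) = 8*(4 + ⅕) = 8*(21/5) = 168/5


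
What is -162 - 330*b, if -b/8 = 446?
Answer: 1177278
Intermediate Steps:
b = -3568 (b = -8*446 = -3568)
-162 - 330*b = -162 - 330*(-3568) = -162 + 1177440 = 1177278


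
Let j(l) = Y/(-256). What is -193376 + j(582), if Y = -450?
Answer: -24751903/128 ≈ -1.9337e+5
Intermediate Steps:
j(l) = 225/128 (j(l) = -450/(-256) = -450*(-1/256) = 225/128)
-193376 + j(582) = -193376 + 225/128 = -24751903/128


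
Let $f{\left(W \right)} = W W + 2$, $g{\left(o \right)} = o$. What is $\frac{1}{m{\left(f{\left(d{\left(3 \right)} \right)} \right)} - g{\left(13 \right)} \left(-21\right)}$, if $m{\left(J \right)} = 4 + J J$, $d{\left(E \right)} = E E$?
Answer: $\frac{1}{7166} \approx 0.00013955$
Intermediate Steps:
$d{\left(E \right)} = E^{2}$
$f{\left(W \right)} = 2 + W^{2}$ ($f{\left(W \right)} = W^{2} + 2 = 2 + W^{2}$)
$m{\left(J \right)} = 4 + J^{2}$
$\frac{1}{m{\left(f{\left(d{\left(3 \right)} \right)} \right)} - g{\left(13 \right)} \left(-21\right)} = \frac{1}{\left(4 + \left(2 + \left(3^{2}\right)^{2}\right)^{2}\right) - 13 \left(-21\right)} = \frac{1}{\left(4 + \left(2 + 9^{2}\right)^{2}\right) - -273} = \frac{1}{\left(4 + \left(2 + 81\right)^{2}\right) + 273} = \frac{1}{\left(4 + 83^{2}\right) + 273} = \frac{1}{\left(4 + 6889\right) + 273} = \frac{1}{6893 + 273} = \frac{1}{7166}$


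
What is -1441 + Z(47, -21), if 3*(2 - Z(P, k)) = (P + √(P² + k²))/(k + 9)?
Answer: -51757/36 + 5*√106/36 ≈ -1436.3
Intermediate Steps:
Z(P, k) = 2 - (P + √(P² + k²))/(3*(9 + k)) (Z(P, k) = 2 - (P + √(P² + k²))/(3*(k + 9)) = 2 - (P + √(P² + k²))/(3*(9 + k)))
-1441 + Z(47, -21) = -1441 + (54 - 1*47 - √(47² + (-21)²) + 6*(-21))/(3*(9 - 21)) = -1441 + (⅓)*(54 - 47 - √(2209 + 441) - 126)/(-12) = -1441 + (⅓)*(-1/12)*(54 - 47 - √2650 - 126) = -1441 + (⅓)*(-1/12)*(54 - 47 - 5*√106 - 126) = -1441 + (⅓)*(-1/12)*(-119 - 5*√106) = -1441 + (119/36 + 5*√106/36) = -51757/36 + 5*√106/36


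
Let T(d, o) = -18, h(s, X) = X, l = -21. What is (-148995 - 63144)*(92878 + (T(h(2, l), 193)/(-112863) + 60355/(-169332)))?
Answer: -41838858281038625289/2123479724 ≈ -1.9703e+10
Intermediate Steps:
(-148995 - 63144)*(92878 + (T(h(2, l), 193)/(-112863) + 60355/(-169332))) = (-148995 - 63144)*(92878 + (-18/(-112863) + 60355/(-169332))) = -212139*(92878 + (-18*(-1/112863) + 60355*(-1/169332))) = -212139*(92878 + (6/37621 - 60355/169332)) = -212139*(92878 - 2269599463/6370439172) = -212139*591671379817553/6370439172 = -41838858281038625289/2123479724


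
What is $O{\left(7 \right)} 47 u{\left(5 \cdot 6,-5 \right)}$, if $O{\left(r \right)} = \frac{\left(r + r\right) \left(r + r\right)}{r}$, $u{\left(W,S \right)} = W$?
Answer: $39480$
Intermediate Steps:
$O{\left(r \right)} = 4 r$ ($O{\left(r \right)} = \frac{2 r 2 r}{r} = \frac{4 r^{2}}{r} = 4 r$)
$O{\left(7 \right)} 47 u{\left(5 \cdot 6,-5 \right)} = 4 \cdot 7 \cdot 47 \cdot 5 \cdot 6 = 28 \cdot 47 \cdot 30 = 1316 \cdot 30 = 39480$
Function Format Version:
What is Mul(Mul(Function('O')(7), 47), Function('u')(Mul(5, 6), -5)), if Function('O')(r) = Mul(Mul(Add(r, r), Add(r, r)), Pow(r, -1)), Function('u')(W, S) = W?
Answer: 39480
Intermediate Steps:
Function('O')(r) = Mul(4, r) (Function('O')(r) = Mul(Mul(Mul(2, r), Mul(2, r)), Pow(r, -1)) = Mul(Mul(4, Pow(r, 2)), Pow(r, -1)) = Mul(4, r))
Mul(Mul(Function('O')(7), 47), Function('u')(Mul(5, 6), -5)) = Mul(Mul(Mul(4, 7), 47), Mul(5, 6)) = Mul(Mul(28, 47), 30) = Mul(1316, 30) = 39480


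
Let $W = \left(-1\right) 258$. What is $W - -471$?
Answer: $213$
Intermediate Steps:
$W = -258$
$W - -471 = -258 - -471 = -258 + 471 = 213$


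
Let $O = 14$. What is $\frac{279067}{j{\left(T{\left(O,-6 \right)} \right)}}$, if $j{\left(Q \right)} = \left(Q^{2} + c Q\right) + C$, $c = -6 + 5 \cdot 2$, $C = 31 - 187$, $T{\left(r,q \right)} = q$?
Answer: $- \frac{279067}{144} \approx -1938.0$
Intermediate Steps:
$C = -156$
$c = 4$ ($c = -6 + 10 = 4$)
$j{\left(Q \right)} = -156 + Q^{2} + 4 Q$ ($j{\left(Q \right)} = \left(Q^{2} + 4 Q\right) - 156 = -156 + Q^{2} + 4 Q$)
$\frac{279067}{j{\left(T{\left(O,-6 \right)} \right)}} = \frac{279067}{-156 + \left(-6\right)^{2} + 4 \left(-6\right)} = \frac{279067}{-156 + 36 - 24} = \frac{279067}{-144} = 279067 \left(- \frac{1}{144}\right) = - \frac{279067}{144}$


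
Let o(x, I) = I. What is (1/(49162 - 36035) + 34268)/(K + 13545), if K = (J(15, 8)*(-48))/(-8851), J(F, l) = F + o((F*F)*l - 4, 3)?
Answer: 3981498763487/1573765299693 ≈ 2.5299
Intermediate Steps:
J(F, l) = 3 + F (J(F, l) = F + 3 = 3 + F)
K = 864/8851 (K = ((3 + 15)*(-48))/(-8851) = (18*(-48))*(-1/8851) = -864*(-1/8851) = 864/8851 ≈ 0.097616)
(1/(49162 - 36035) + 34268)/(K + 13545) = (1/(49162 - 36035) + 34268)/(864/8851 + 13545) = (1/13127 + 34268)/(119887659/8851) = (1/13127 + 34268)*(8851/119887659) = (449836037/13127)*(8851/119887659) = 3981498763487/1573765299693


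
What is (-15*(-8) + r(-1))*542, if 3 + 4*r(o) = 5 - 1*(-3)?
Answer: 131435/2 ≈ 65718.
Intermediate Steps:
r(o) = 5/4 (r(o) = -3/4 + (5 - 1*(-3))/4 = -3/4 + (5 + 3)/4 = -3/4 + (1/4)*8 = -3/4 + 2 = 5/4)
(-15*(-8) + r(-1))*542 = (-15*(-8) + 5/4)*542 = (120 + 5/4)*542 = (485/4)*542 = 131435/2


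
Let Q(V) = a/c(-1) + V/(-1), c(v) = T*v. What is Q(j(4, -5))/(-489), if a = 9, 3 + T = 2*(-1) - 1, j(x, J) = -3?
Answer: -3/326 ≈ -0.0092025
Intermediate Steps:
T = -6 (T = -3 + (2*(-1) - 1) = -3 + (-2 - 1) = -3 - 3 = -6)
c(v) = -6*v
Q(V) = 3/2 - V (Q(V) = 9/((-6*(-1))) + V/(-1) = 9/6 + V*(-1) = 9*(⅙) - V = 3/2 - V)
Q(j(4, -5))/(-489) = (3/2 - 1*(-3))/(-489) = (3/2 + 3)*(-1/489) = (9/2)*(-1/489) = -3/326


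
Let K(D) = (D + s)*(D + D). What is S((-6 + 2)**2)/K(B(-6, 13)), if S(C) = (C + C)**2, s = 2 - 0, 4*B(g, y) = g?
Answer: -2048/3 ≈ -682.67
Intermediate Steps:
B(g, y) = g/4
s = 2 (s = 2 - 1*0 = 2 + 0 = 2)
S(C) = 4*C**2 (S(C) = (2*C)**2 = 4*C**2)
K(D) = 2*D*(2 + D) (K(D) = (D + 2)*(D + D) = (2 + D)*(2*D) = 2*D*(2 + D))
S((-6 + 2)**2)/K(B(-6, 13)) = (4*((-6 + 2)**2)**2)/((2*((1/4)*(-6))*(2 + (1/4)*(-6)))) = (4*((-4)**2)**2)/((2*(-3/2)*(2 - 3/2))) = (4*16**2)/((2*(-3/2)*(1/2))) = (4*256)/(-3/2) = 1024*(-2/3) = -2048/3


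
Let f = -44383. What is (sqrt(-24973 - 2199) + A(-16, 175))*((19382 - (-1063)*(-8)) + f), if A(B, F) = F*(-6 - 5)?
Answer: 64497125 - 67010*I*sqrt(6793) ≈ 6.4497e+7 - 5.5229e+6*I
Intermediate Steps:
A(B, F) = -11*F (A(B, F) = F*(-11) = -11*F)
(sqrt(-24973 - 2199) + A(-16, 175))*((19382 - (-1063)*(-8)) + f) = (sqrt(-24973 - 2199) - 11*175)*((19382 - (-1063)*(-8)) - 44383) = (sqrt(-27172) - 1925)*((19382 - 1*8504) - 44383) = (2*I*sqrt(6793) - 1925)*((19382 - 8504) - 44383) = (-1925 + 2*I*sqrt(6793))*(10878 - 44383) = (-1925 + 2*I*sqrt(6793))*(-33505) = 64497125 - 67010*I*sqrt(6793)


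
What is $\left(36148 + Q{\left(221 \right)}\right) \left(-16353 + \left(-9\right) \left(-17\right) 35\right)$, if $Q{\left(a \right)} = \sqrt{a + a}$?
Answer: $-397555704 - 10998 \sqrt{442} \approx -3.9779 \cdot 10^{8}$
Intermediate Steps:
$Q{\left(a \right)} = \sqrt{2} \sqrt{a}$ ($Q{\left(a \right)} = \sqrt{2 a} = \sqrt{2} \sqrt{a}$)
$\left(36148 + Q{\left(221 \right)}\right) \left(-16353 + \left(-9\right) \left(-17\right) 35\right) = \left(36148 + \sqrt{2} \sqrt{221}\right) \left(-16353 + \left(-9\right) \left(-17\right) 35\right) = \left(36148 + \sqrt{442}\right) \left(-16353 + 153 \cdot 35\right) = \left(36148 + \sqrt{442}\right) \left(-16353 + 5355\right) = \left(36148 + \sqrt{442}\right) \left(-10998\right) = -397555704 - 10998 \sqrt{442}$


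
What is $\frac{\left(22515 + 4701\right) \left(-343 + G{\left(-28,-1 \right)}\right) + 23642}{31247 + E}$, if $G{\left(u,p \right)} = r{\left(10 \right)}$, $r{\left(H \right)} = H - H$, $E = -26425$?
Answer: $- \frac{4655723}{2411} \approx -1931.0$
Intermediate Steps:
$r{\left(H \right)} = 0$
$G{\left(u,p \right)} = 0$
$\frac{\left(22515 + 4701\right) \left(-343 + G{\left(-28,-1 \right)}\right) + 23642}{31247 + E} = \frac{\left(22515 + 4701\right) \left(-343 + 0\right) + 23642}{31247 - 26425} = \frac{27216 \left(-343\right) + 23642}{4822} = \left(-9335088 + 23642\right) \frac{1}{4822} = \left(-9311446\right) \frac{1}{4822} = - \frac{4655723}{2411}$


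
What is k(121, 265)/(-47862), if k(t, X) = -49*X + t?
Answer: 2144/7977 ≈ 0.26877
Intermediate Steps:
k(t, X) = t - 49*X
k(121, 265)/(-47862) = (121 - 49*265)/(-47862) = (121 - 12985)*(-1/47862) = -12864*(-1/47862) = 2144/7977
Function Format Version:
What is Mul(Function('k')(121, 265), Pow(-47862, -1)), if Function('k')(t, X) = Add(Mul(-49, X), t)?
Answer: Rational(2144, 7977) ≈ 0.26877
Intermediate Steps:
Function('k')(t, X) = Add(t, Mul(-49, X))
Mul(Function('k')(121, 265), Pow(-47862, -1)) = Mul(Add(121, Mul(-49, 265)), Pow(-47862, -1)) = Mul(Add(121, -12985), Rational(-1, 47862)) = Mul(-12864, Rational(-1, 47862)) = Rational(2144, 7977)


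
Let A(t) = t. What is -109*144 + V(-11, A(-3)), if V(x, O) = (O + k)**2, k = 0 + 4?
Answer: -15695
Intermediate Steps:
k = 4
V(x, O) = (4 + O)**2 (V(x, O) = (O + 4)**2 = (4 + O)**2)
-109*144 + V(-11, A(-3)) = -109*144 + (4 - 3)**2 = -15696 + 1**2 = -15696 + 1 = -15695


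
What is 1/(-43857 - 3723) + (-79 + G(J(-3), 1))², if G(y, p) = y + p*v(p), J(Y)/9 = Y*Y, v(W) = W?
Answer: 428219/47580 ≈ 9.0000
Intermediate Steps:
J(Y) = 9*Y² (J(Y) = 9*(Y*Y) = 9*Y²)
G(y, p) = y + p² (G(y, p) = y + p*p = y + p²)
1/(-43857 - 3723) + (-79 + G(J(-3), 1))² = 1/(-43857 - 3723) + (-79 + (9*(-3)² + 1²))² = 1/(-47580) + (-79 + (9*9 + 1))² = -1/47580 + (-79 + (81 + 1))² = -1/47580 + (-79 + 82)² = -1/47580 + 3² = -1/47580 + 9 = 428219/47580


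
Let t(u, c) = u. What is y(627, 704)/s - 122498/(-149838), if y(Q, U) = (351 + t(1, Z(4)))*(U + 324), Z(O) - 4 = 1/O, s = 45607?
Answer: 29903272807/3416830833 ≈ 8.7518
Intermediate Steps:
Z(O) = 4 + 1/O
y(Q, U) = 114048 + 352*U (y(Q, U) = (351 + 1)*(U + 324) = 352*(324 + U) = 114048 + 352*U)
y(627, 704)/s - 122498/(-149838) = (114048 + 352*704)/45607 - 122498/(-149838) = (114048 + 247808)*(1/45607) - 122498*(-1/149838) = 361856*(1/45607) + 61249/74919 = 361856/45607 + 61249/74919 = 29903272807/3416830833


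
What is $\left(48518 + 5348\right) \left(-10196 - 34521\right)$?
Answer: $-2408725922$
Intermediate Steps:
$\left(48518 + 5348\right) \left(-10196 - 34521\right) = 53866 \left(-44717\right) = -2408725922$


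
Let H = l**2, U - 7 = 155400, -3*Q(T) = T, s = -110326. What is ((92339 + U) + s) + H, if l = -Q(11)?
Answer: 1236901/9 ≈ 1.3743e+5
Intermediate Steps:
Q(T) = -T/3
U = 155407 (U = 7 + 155400 = 155407)
l = 11/3 (l = -(-1)*11/3 = -1*(-11/3) = 11/3 ≈ 3.6667)
H = 121/9 (H = (11/3)**2 = 121/9 ≈ 13.444)
((92339 + U) + s) + H = ((92339 + 155407) - 110326) + 121/9 = (247746 - 110326) + 121/9 = 137420 + 121/9 = 1236901/9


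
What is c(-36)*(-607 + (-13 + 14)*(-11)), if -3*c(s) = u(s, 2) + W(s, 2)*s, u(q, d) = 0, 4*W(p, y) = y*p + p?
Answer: 200232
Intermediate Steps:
W(p, y) = p/4 + p*y/4 (W(p, y) = (y*p + p)/4 = (p*y + p)/4 = (p + p*y)/4 = p/4 + p*y/4)
c(s) = -s**2/4 (c(s) = -(0 + (s*(1 + 2)/4)*s)/3 = -(0 + ((1/4)*s*3)*s)/3 = -(0 + (3*s/4)*s)/3 = -(0 + 3*s**2/4)/3 = -s**2/4)
c(-36)*(-607 + (-13 + 14)*(-11)) = (-1/4*(-36)**2)*(-607 + (-13 + 14)*(-11)) = (-1/4*1296)*(-607 + 1*(-11)) = -324*(-607 - 11) = -324*(-618) = 200232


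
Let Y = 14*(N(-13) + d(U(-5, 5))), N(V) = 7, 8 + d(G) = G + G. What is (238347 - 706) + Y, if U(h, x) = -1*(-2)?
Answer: 237683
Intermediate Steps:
U(h, x) = 2
d(G) = -8 + 2*G (d(G) = -8 + (G + G) = -8 + 2*G)
Y = 42 (Y = 14*(7 + (-8 + 2*2)) = 14*(7 + (-8 + 4)) = 14*(7 - 4) = 14*3 = 42)
(238347 - 706) + Y = (238347 - 706) + 42 = 237641 + 42 = 237683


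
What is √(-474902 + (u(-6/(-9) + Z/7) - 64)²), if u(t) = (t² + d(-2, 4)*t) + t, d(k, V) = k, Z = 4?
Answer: I*√91570143026/441 ≈ 686.18*I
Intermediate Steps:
u(t) = t² - t (u(t) = (t² - 2*t) + t = t² - t)
√(-474902 + (u(-6/(-9) + Z/7) - 64)²) = √(-474902 + ((-6/(-9) + 4/7)*(-1 + (-6/(-9) + 4/7)) - 64)²) = √(-474902 + ((-6*(-⅑) + 4*(⅐))*(-1 + (-6*(-⅑) + 4*(⅐))) - 64)²) = √(-474902 + ((⅔ + 4/7)*(-1 + (⅔ + 4/7)) - 64)²) = √(-474902 + (26*(-1 + 26/21)/21 - 64)²) = √(-474902 + ((26/21)*(5/21) - 64)²) = √(-474902 + (130/441 - 64)²) = √(-474902 + (-28094/441)²) = √(-474902 + 789272836/194481) = √(-91570143026/194481) = I*√91570143026/441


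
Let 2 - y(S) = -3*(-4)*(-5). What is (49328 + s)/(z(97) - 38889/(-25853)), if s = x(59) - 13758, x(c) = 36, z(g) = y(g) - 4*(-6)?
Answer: 920521918/2262247 ≈ 406.91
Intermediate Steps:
y(S) = 62 (y(S) = 2 - (-3*(-4))*(-5) = 2 - 12*(-5) = 2 - 1*(-60) = 2 + 60 = 62)
z(g) = 86 (z(g) = 62 - 4*(-6) = 62 + 24 = 86)
s = -13722 (s = 36 - 13758 = -13722)
(49328 + s)/(z(97) - 38889/(-25853)) = (49328 - 13722)/(86 - 38889/(-25853)) = 35606/(86 - 38889*(-1/25853)) = 35606/(86 + 38889/25853) = 35606/(2262247/25853) = 35606*(25853/2262247) = 920521918/2262247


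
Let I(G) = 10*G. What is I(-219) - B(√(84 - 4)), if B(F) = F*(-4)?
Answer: -2190 + 16*√5 ≈ -2154.2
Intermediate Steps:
B(F) = -4*F
I(-219) - B(√(84 - 4)) = 10*(-219) - (-4)*√(84 - 4) = -2190 - (-4)*√80 = -2190 - (-4)*4*√5 = -2190 - (-16)*√5 = -2190 + 16*√5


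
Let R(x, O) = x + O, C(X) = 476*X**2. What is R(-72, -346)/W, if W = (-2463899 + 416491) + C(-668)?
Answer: -209/105177608 ≈ -1.9871e-6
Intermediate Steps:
R(x, O) = O + x
W = 210355216 (W = (-2463899 + 416491) + 476*(-668)**2 = -2047408 + 476*446224 = -2047408 + 212402624 = 210355216)
R(-72, -346)/W = (-346 - 72)/210355216 = -418*1/210355216 = -209/105177608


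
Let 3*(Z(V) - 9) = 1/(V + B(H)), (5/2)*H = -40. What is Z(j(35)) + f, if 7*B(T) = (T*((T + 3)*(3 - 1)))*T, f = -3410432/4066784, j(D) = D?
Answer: 19947712622/2444264271 ≈ 8.1610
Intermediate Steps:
H = -16 (H = (⅖)*(-40) = -16)
f = -106576/127087 (f = -3410432*1/4066784 = -106576/127087 ≈ -0.83861)
B(T) = T²*(6 + 2*T)/7 (B(T) = ((T*((T + 3)*(3 - 1)))*T)/7 = ((T*((3 + T)*2))*T)/7 = ((T*(6 + 2*T))*T)/7 = (T²*(6 + 2*T))/7 = T²*(6 + 2*T)/7)
Z(V) = 9 + 1/(3*(-6656/7 + V)) (Z(V) = 9 + 1/(3*(V + (2/7)*(-16)²*(3 - 16))) = 9 + 1/(3*(V + (2/7)*256*(-13))) = 9 + 1/(3*(V - 6656/7)) = 9 + 1/(3*(-6656/7 + V)))
Z(j(35)) + f = (-179705 + 189*35)/(3*(-6656 + 7*35)) - 106576/127087 = (-179705 + 6615)/(3*(-6656 + 245)) - 106576/127087 = (⅓)*(-173090)/(-6411) - 106576/127087 = (⅓)*(-1/6411)*(-173090) - 106576/127087 = 173090/19233 - 106576/127087 = 19947712622/2444264271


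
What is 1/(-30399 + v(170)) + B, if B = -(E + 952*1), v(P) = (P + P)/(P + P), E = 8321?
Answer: -281880655/30398 ≈ -9273.0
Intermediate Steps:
v(P) = 1 (v(P) = (2*P)/((2*P)) = (2*P)*(1/(2*P)) = 1)
B = -9273 (B = -(8321 + 952*1) = -(8321 + 952) = -1*9273 = -9273)
1/(-30399 + v(170)) + B = 1/(-30399 + 1) - 9273 = 1/(-30398) - 9273 = -1/30398 - 9273 = -281880655/30398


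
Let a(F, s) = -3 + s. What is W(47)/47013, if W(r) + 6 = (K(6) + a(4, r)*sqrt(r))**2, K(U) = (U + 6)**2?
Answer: 111722/47013 + 4224*sqrt(47)/15671 ≈ 4.2243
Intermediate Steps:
K(U) = (6 + U)**2
W(r) = -6 + (144 + sqrt(r)*(-3 + r))**2 (W(r) = -6 + ((6 + 6)**2 + (-3 + r)*sqrt(r))**2 = -6 + (12**2 + sqrt(r)*(-3 + r))**2 = -6 + (144 + sqrt(r)*(-3 + r))**2)
W(47)/47013 = (-6 + (144 + sqrt(47)*(-3 + 47))**2)/47013 = (-6 + (144 + sqrt(47)*44)**2)*(1/47013) = (-6 + (144 + 44*sqrt(47))**2)*(1/47013) = -2/15671 + (144 + 44*sqrt(47))**2/47013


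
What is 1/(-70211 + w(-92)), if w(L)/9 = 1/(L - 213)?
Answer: -305/21414364 ≈ -1.4243e-5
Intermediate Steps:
w(L) = 9/(-213 + L) (w(L) = 9/(L - 213) = 9/(-213 + L))
1/(-70211 + w(-92)) = 1/(-70211 + 9/(-213 - 92)) = 1/(-70211 + 9/(-305)) = 1/(-70211 + 9*(-1/305)) = 1/(-70211 - 9/305) = 1/(-21414364/305) = -305/21414364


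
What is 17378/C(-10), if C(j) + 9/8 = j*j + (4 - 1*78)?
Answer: 139024/199 ≈ 698.61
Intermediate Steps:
C(j) = -601/8 + j² (C(j) = -9/8 + (j*j + (4 - 1*78)) = -9/8 + (j² + (4 - 78)) = -9/8 + (j² - 74) = -9/8 + (-74 + j²) = -601/8 + j²)
17378/C(-10) = 17378/(-601/8 + (-10)²) = 17378/(-601/8 + 100) = 17378/(199/8) = 17378*(8/199) = 139024/199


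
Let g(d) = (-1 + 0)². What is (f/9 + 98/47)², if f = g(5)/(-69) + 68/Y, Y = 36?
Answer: 40324656100/7666928721 ≈ 5.2596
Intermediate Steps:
g(d) = 1 (g(d) = (-1)² = 1)
f = 388/207 (f = 1/(-69) + 68/36 = 1*(-1/69) + 68*(1/36) = -1/69 + 17/9 = 388/207 ≈ 1.8744)
(f/9 + 98/47)² = ((388/207)/9 + 98/47)² = ((388/207)*(⅑) + 98*(1/47))² = (388/1863 + 98/47)² = (200810/87561)² = 40324656100/7666928721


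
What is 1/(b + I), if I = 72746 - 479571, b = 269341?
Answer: -1/137484 ≈ -7.2736e-6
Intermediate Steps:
I = -406825
1/(b + I) = 1/(269341 - 406825) = 1/(-137484) = -1/137484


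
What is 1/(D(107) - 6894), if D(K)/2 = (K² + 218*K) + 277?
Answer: 1/63210 ≈ 1.5820e-5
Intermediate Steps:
D(K) = 554 + 2*K² + 436*K (D(K) = 2*((K² + 218*K) + 277) = 2*(277 + K² + 218*K) = 554 + 2*K² + 436*K)
1/(D(107) - 6894) = 1/((554 + 2*107² + 436*107) - 6894) = 1/((554 + 2*11449 + 46652) - 6894) = 1/((554 + 22898 + 46652) - 6894) = 1/(70104 - 6894) = 1/63210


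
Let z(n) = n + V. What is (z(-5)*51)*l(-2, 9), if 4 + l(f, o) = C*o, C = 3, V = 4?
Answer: -1173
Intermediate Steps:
z(n) = 4 + n (z(n) = n + 4 = 4 + n)
l(f, o) = -4 + 3*o
(z(-5)*51)*l(-2, 9) = ((4 - 5)*51)*(-4 + 3*9) = (-1*51)*(-4 + 27) = -51*23 = -1173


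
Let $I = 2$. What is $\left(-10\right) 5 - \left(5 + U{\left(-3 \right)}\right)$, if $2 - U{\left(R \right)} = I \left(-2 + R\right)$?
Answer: $-67$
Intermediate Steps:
$U{\left(R \right)} = 6 - 2 R$ ($U{\left(R \right)} = 2 - 2 \left(-2 + R\right) = 2 - \left(-4 + 2 R\right) = 6 - 2 R$)
$\left(-10\right) 5 - \left(5 + U{\left(-3 \right)}\right) = \left(-10\right) 5 - \left(11 + 6\right) = -50 - 17 = -67$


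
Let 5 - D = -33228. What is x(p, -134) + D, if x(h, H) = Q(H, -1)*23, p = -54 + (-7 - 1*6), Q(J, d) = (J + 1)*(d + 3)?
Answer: 27115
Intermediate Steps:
Q(J, d) = (1 + J)*(3 + d)
p = -67 (p = -54 + (-7 - 6) = -54 - 13 = -67)
x(h, H) = 46 + 46*H (x(h, H) = (3 - 1 + 3*H + H*(-1))*23 = (3 - 1 + 3*H - H)*23 = (2 + 2*H)*23 = 46 + 46*H)
D = 33233 (D = 5 - 1*(-33228) = 5 + 33228 = 33233)
x(p, -134) + D = (46 + 46*(-134)) + 33233 = (46 - 6164) + 33233 = -6118 + 33233 = 27115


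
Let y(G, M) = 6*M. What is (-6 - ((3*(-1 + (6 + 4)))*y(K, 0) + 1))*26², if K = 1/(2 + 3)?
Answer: -4732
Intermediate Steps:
K = ⅕ (K = 1/5 = ⅕ ≈ 0.20000)
(-6 - ((3*(-1 + (6 + 4)))*y(K, 0) + 1))*26² = (-6 - ((3*(-1 + (6 + 4)))*(6*0) + 1))*26² = (-6 - ((3*(-1 + 10))*0 + 1))*676 = (-6 - ((3*9)*0 + 1))*676 = (-6 - (27*0 + 1))*676 = (-6 - (0 + 1))*676 = (-6 - 1*1)*676 = (-6 - 1)*676 = -7*676 = -4732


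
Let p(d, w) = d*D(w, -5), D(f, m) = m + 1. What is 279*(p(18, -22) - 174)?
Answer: -68634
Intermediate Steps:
D(f, m) = 1 + m
p(d, w) = -4*d (p(d, w) = d*(1 - 5) = d*(-4) = -4*d)
279*(p(18, -22) - 174) = 279*(-4*18 - 174) = 279*(-72 - 174) = 279*(-246) = -68634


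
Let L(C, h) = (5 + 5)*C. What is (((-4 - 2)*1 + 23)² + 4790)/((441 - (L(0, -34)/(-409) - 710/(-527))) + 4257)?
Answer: 2676633/2475136 ≈ 1.0814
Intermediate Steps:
L(C, h) = 10*C
(((-4 - 2)*1 + 23)² + 4790)/((441 - (L(0, -34)/(-409) - 710/(-527))) + 4257) = (((-4 - 2)*1 + 23)² + 4790)/((441 - ((10*0)/(-409) - 710/(-527))) + 4257) = ((-6*1 + 23)² + 4790)/((441 - (0*(-1/409) - 710*(-1/527))) + 4257) = ((-6 + 23)² + 4790)/((441 - (0 + 710/527)) + 4257) = (17² + 4790)/((441 - 1*710/527) + 4257) = (289 + 4790)/((441 - 710/527) + 4257) = 5079/(231697/527 + 4257) = 5079/(2475136/527) = 5079*(527/2475136) = 2676633/2475136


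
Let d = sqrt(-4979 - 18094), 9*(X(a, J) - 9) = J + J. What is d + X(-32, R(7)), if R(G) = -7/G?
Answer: 79/9 + I*sqrt(23073) ≈ 8.7778 + 151.9*I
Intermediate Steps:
X(a, J) = 9 + 2*J/9 (X(a, J) = 9 + (J + J)/9 = 9 + (2*J)/9 = 9 + 2*J/9)
d = I*sqrt(23073) (d = sqrt(-23073) = I*sqrt(23073) ≈ 151.9*I)
d + X(-32, R(7)) = I*sqrt(23073) + (9 + 2*(-7/7)/9) = I*sqrt(23073) + (9 + 2*(-7*1/7)/9) = I*sqrt(23073) + (9 + (2/9)*(-1)) = I*sqrt(23073) + (9 - 2/9) = I*sqrt(23073) + 79/9 = 79/9 + I*sqrt(23073)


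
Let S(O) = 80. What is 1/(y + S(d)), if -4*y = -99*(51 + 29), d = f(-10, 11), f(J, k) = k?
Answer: 1/2060 ≈ 0.00048544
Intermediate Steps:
d = 11
y = 1980 (y = -(-99)*(51 + 29)/4 = -(-99)*80/4 = -¼*(-7920) = 1980)
1/(y + S(d)) = 1/(1980 + 80) = 1/2060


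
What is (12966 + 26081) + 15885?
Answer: 54932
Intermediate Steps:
(12966 + 26081) + 15885 = 39047 + 15885 = 54932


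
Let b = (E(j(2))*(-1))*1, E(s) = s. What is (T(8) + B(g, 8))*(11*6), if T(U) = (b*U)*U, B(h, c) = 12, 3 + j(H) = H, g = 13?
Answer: 5016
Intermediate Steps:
j(H) = -3 + H
b = 1 (b = ((-3 + 2)*(-1))*1 = -1*(-1)*1 = 1*1 = 1)
T(U) = U² (T(U) = (1*U)*U = U*U = U²)
(T(8) + B(g, 8))*(11*6) = (8² + 12)*(11*6) = (64 + 12)*66 = 76*66 = 5016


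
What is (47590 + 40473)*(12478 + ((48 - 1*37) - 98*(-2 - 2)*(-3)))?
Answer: 996256719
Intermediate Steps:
(47590 + 40473)*(12478 + ((48 - 1*37) - 98*(-2 - 2)*(-3))) = 88063*(12478 + ((48 - 37) - (-392)*(-3))) = 88063*(12478 + (11 - 98*12)) = 88063*(12478 + (11 - 1176)) = 88063*(12478 - 1165) = 88063*11313 = 996256719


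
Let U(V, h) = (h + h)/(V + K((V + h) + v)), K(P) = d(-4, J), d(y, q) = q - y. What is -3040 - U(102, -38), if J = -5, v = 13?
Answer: -306964/101 ≈ -3039.2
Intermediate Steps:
K(P) = -1 (K(P) = -5 - 1*(-4) = -5 + 4 = -1)
U(V, h) = 2*h/(-1 + V) (U(V, h) = (h + h)/(V - 1) = (2*h)/(-1 + V) = 2*h/(-1 + V))
-3040 - U(102, -38) = -3040 - 2*(-38)/(-1 + 102) = -3040 - 2*(-38)/101 = -3040 - 1*(-76/101) = -3040 + 76/101 = -306964/101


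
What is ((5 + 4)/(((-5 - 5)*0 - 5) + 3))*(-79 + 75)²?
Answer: -72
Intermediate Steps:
((5 + 4)/(((-5 - 5)*0 - 5) + 3))*(-79 + 75)² = (9/((-10*0 - 5) + 3))*(-4)² = (9/((0 - 5) + 3))*16 = (9/(-5 + 3))*16 = (9/(-2))*16 = (9*(-½))*16 = -9/2*16 = -72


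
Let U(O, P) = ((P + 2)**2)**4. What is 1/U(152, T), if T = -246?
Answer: 1/12563730464589807616 ≈ 7.9594e-20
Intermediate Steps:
U(O, P) = (2 + P)**8 (U(O, P) = ((2 + P)**2)**4 = (2 + P)**8)
1/U(152, T) = 1/((2 - 246)**8) = 1/((-244)**8) = 1/12563730464589807616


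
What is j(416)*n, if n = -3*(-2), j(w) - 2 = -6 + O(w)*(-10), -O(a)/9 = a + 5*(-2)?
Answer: 219216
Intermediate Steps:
O(a) = 90 - 9*a (O(a) = -9*(a + 5*(-2)) = -9*(a - 10) = -9*(-10 + a) = 90 - 9*a)
j(w) = -904 + 90*w (j(w) = 2 + (-6 + (90 - 9*w)*(-10)) = 2 + (-6 + (-900 + 90*w)) = 2 + (-906 + 90*w) = -904 + 90*w)
n = 6
j(416)*n = (-904 + 90*416)*6 = (-904 + 37440)*6 = 36536*6 = 219216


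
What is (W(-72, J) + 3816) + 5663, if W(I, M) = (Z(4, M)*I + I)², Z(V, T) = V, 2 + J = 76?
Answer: 139079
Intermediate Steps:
J = 74 (J = -2 + 76 = 74)
W(I, M) = 25*I² (W(I, M) = (4*I + I)² = (5*I)² = 25*I²)
(W(-72, J) + 3816) + 5663 = (25*(-72)² + 3816) + 5663 = (25*5184 + 3816) + 5663 = (129600 + 3816) + 5663 = 133416 + 5663 = 139079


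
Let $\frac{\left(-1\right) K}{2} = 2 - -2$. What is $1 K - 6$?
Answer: $-14$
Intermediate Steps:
$K = -8$ ($K = - 2 \left(2 - -2\right) = - 2 \left(2 + 2\right) = \left(-2\right) 4 = -8$)
$1 K - 6 = 1 \left(-8\right) - 6 = -8 - 6 = -14$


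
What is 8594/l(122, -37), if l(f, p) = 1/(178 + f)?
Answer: 2578200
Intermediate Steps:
8594/l(122, -37) = 8594/(1/(178 + 122)) = 8594/(1/300) = 8594*300 = 2578200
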